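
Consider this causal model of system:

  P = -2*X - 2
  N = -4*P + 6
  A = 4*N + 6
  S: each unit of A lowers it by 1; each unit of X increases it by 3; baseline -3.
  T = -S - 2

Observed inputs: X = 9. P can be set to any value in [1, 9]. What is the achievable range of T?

Intervening on P fixes its value directly, overriding its dependence on X.
Substituting into the A equation gives A = -16*P + 30.
S becomes 16*P - 6.
So T = -16*P + 4.
Linear in P, so extremes are at the endpoints: P = 1 gives T = -12; P = 9 gives T = -140.

-140 to -12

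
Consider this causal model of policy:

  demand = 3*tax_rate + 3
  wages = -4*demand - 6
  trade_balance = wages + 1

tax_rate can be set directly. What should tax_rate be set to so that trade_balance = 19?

Substituting into the wages equation gives wages = -12*tax_rate - 18.
So trade_balance = -12*tax_rate - 17.
Solve -12*tax_rate - 17 = 19: tax_rate = (19 + 17) / -12 = -3.

tax_rate = -3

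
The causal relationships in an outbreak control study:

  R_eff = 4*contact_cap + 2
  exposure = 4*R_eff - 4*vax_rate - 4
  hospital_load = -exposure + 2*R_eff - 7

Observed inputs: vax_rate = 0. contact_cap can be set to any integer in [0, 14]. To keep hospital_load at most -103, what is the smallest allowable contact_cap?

contact_cap = 12

Substituting into the exposure equation gives exposure = 16*contact_cap + 4.
So hospital_load = -8*contact_cap - 7.
Require -8*contact_cap - 7 ≤ -103, so contact_cap ≥ 12.
The smallest integer in [0, 14] satisfying this is 12.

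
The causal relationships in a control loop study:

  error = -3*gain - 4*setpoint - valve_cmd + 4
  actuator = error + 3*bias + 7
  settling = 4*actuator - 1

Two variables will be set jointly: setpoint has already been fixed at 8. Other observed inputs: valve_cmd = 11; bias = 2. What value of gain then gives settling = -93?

With setpoint held at 8:
Substituting into the error equation gives error = -3*gain - 39.
actuator becomes -3*gain - 26.
Substituting into the settling equation gives settling = -12*gain - 105.
Solve -12*gain - 105 = -93: gain = (-93 + 105) / -12 = -1.

gain = -1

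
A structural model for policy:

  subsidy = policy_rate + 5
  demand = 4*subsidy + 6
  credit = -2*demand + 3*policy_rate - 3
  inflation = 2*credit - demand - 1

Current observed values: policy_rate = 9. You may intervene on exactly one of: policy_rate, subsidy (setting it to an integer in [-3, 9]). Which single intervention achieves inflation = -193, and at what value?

Intervening on policy_rate: with other inputs at their observed values, inflation = -14*policy_rate - 137. Solving for -193 gives policy_rate = 4, within [-3, 9].
Intervening on subsidy: inflation = -20*subsidy + 17. Reaching -193 requires subsidy = 21/2, not an integer.

set policy_rate = 4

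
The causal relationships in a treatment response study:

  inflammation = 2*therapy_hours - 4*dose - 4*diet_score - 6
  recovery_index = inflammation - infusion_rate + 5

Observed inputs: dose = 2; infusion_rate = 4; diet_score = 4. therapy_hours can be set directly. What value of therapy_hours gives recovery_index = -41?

Substituting into the inflammation equation gives inflammation = 2*therapy_hours - 30.
Substituting into the recovery_index equation gives recovery_index = 2*therapy_hours - 29.
Solve 2*therapy_hours - 29 = -41: therapy_hours = (-41 + 29) / 2 = -6.

therapy_hours = -6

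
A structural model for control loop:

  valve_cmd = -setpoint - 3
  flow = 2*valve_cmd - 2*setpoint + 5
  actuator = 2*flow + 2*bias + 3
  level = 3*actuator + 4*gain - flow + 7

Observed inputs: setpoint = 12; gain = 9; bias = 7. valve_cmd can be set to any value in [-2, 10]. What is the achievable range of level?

-21 to 99

Intervening on valve_cmd fixes its value directly, overriding its dependence on setpoint.
Substituting into the flow equation gives flow = 2*valve_cmd - 19.
This gives actuator = 4*valve_cmd - 21.
level becomes 10*valve_cmd - 1.
Linear in valve_cmd, so extremes are at the endpoints: valve_cmd = -2 gives level = -21; valve_cmd = 10 gives level = 99.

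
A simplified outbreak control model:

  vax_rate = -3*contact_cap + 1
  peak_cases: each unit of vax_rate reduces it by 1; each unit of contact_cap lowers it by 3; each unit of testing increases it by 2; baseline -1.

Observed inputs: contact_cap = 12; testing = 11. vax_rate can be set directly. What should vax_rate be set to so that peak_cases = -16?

Intervening on vax_rate fixes its value directly, overriding its dependence on contact_cap.
Substituting into the peak_cases equation gives peak_cases = -vax_rate - 15.
Solve -vax_rate - 15 = -16: vax_rate = (-16 + 15) / -1 = 1.

vax_rate = 1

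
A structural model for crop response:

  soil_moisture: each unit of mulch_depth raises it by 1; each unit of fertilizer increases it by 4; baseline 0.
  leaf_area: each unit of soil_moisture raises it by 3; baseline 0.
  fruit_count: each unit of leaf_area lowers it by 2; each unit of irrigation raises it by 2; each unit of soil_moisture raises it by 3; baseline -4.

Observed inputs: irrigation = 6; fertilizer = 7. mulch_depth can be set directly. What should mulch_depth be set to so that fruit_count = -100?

Substituting into the soil_moisture equation gives soil_moisture = mulch_depth + 28.
Substituting into the leaf_area equation gives leaf_area = 3*mulch_depth + 84.
Substituting into the fruit_count equation gives fruit_count = -3*mulch_depth - 76.
Solve -3*mulch_depth - 76 = -100: mulch_depth = (-100 + 76) / -3 = 8.

mulch_depth = 8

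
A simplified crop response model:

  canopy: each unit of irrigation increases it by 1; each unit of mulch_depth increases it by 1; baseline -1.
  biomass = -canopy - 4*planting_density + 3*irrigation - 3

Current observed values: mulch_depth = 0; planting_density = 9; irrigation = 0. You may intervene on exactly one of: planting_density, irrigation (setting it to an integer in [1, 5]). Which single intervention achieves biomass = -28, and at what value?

set irrigation = 5

Intervening on planting_density: biomass = -4*planting_density - 2. Reaching -28 requires planting_density = 13/2, not an integer.
Intervening on irrigation: with other inputs at their observed values, biomass = 2*irrigation - 38. Solving for -28 gives irrigation = 5, within [1, 5].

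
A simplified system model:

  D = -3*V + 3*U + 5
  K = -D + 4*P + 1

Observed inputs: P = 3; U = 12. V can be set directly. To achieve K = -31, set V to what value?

Substituting into the D equation gives D = -3*V + 41.
Substituting into the K equation gives K = 3*V - 28.
Solve 3*V - 28 = -31: V = (-31 + 28) / 3 = -1.

V = -1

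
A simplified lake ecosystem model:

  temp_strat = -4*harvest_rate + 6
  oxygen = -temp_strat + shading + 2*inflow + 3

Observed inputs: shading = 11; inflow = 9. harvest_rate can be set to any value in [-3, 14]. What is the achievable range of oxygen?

14 to 82

Substituting into the oxygen equation gives oxygen = 4*harvest_rate + 26.
Linear in harvest_rate, so extremes are at the endpoints: harvest_rate = -3 gives oxygen = 14; harvest_rate = 14 gives oxygen = 82.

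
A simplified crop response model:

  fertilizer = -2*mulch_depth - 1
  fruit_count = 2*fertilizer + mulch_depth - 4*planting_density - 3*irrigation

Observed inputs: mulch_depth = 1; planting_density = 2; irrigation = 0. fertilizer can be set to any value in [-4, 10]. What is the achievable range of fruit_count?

-15 to 13

Intervening on fertilizer fixes its value directly, overriding its dependence on mulch_depth.
Substituting into the fruit_count equation gives fruit_count = 2*fertilizer - 7.
Linear in fertilizer, so extremes are at the endpoints: fertilizer = -4 gives fruit_count = -15; fertilizer = 10 gives fruit_count = 13.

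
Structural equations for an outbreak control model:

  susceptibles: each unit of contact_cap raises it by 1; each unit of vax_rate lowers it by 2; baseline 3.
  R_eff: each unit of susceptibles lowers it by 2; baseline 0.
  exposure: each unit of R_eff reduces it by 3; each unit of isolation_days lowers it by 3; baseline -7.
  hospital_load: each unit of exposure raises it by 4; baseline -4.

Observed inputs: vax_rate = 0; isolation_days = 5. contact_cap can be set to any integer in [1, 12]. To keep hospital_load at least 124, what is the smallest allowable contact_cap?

contact_cap = 6

Substituting into the susceptibles equation gives susceptibles = contact_cap + 3.
R_eff becomes -2*contact_cap - 6.
exposure becomes 6*contact_cap - 4.
hospital_load becomes 24*contact_cap - 20.
Require 24*contact_cap - 20 ≥ 124, so contact_cap ≥ 6.
The smallest integer in [1, 12] satisfying this is 6.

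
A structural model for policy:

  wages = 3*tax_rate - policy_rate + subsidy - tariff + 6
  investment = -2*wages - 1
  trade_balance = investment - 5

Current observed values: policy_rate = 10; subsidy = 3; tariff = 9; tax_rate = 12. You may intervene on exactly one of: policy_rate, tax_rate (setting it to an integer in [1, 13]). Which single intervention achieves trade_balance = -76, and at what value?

Intervening on policy_rate: with other inputs at their observed values, trade_balance = 2*policy_rate - 78. Solving for -76 gives policy_rate = 1, within [1, 13].
Intervening on tax_rate: trade_balance = -6*tax_rate + 14. Reaching -76 requires tax_rate = 15, outside [1, 13].

set policy_rate = 1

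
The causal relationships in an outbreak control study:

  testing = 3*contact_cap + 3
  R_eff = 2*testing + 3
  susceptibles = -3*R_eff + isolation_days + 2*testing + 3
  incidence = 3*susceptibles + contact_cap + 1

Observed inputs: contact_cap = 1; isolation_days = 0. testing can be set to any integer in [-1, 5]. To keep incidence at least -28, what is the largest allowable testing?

Intervening on testing fixes its value directly, overriding its dependence on contact_cap.
Substituting into the susceptibles equation gives susceptibles = -4*testing - 6.
This gives incidence = -12*testing - 16.
Require -12*testing - 16 ≥ -28, so testing ≤ 1.
The largest integer in [-1, 5] satisfying this is 1.

testing = 1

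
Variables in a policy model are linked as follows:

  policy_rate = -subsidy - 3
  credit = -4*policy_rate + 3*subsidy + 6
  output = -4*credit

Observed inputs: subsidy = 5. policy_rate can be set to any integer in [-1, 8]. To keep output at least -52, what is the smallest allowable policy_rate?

policy_rate = 2

Intervening on policy_rate fixes its value directly, overriding its dependence on subsidy.
Substituting into the credit equation gives credit = -4*policy_rate + 21.
So output = 16*policy_rate - 84.
Require 16*policy_rate - 84 ≥ -52, so policy_rate ≥ 2.
The smallest integer in [-1, 8] satisfying this is 2.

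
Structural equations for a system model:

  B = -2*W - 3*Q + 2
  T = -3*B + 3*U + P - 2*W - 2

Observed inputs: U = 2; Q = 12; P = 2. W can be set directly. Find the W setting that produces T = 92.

W = -4

Substituting into the B equation gives B = -2*W - 34.
Substituting into the T equation gives T = 4*W + 108.
Solve 4*W + 108 = 92: W = (92 - 108) / 4 = -4.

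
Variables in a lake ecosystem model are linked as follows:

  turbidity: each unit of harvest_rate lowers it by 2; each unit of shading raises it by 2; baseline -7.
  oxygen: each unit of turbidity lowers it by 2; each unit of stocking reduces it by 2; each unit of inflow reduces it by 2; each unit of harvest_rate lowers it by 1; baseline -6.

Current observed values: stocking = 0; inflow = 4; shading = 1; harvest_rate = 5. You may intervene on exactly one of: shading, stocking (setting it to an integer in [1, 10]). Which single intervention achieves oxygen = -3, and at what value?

Intervening on shading: oxygen = -4*shading + 15. Reaching -3 requires shading = 9/2, not an integer.
Intervening on stocking: with other inputs at their observed values, oxygen = -2*stocking + 11. Solving for -3 gives stocking = 7, within [1, 10].

set stocking = 7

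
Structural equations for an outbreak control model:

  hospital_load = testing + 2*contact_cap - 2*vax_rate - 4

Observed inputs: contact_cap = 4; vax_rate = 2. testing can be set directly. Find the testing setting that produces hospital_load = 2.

testing = 2

Substituting into the hospital_load equation gives hospital_load = testing.
Solve testing = 2: testing = 2 / 1 = 2.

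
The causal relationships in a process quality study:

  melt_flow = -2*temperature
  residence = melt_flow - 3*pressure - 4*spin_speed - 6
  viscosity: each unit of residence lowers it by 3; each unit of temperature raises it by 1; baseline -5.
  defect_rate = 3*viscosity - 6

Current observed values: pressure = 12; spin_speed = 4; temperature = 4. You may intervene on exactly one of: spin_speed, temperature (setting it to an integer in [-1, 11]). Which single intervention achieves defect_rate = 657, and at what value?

set spin_speed = 6

Intervening on spin_speed: with other inputs at their observed values, defect_rate = 36*spin_speed + 441. Solving for 657 gives spin_speed = 6, within [-1, 11].
Intervening on temperature: defect_rate = 21*temperature + 501. Reaching 657 requires temperature = 52/7, not an integer.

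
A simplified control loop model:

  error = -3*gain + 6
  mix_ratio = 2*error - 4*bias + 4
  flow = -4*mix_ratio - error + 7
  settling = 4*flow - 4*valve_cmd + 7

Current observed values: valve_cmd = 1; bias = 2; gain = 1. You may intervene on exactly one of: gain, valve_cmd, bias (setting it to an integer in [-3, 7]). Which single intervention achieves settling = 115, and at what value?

set bias = 4

Intervening on gain: settling = 108*gain - 121. Reaching 115 requires gain = 59/27, not an integer.
Intervening on valve_cmd: settling = -4*valve_cmd - 9. Reaching 115 requires valve_cmd = -31, outside [-3, 7].
Intervening on bias: with other inputs at their observed values, settling = 64*bias - 141. Solving for 115 gives bias = 4, within [-3, 7].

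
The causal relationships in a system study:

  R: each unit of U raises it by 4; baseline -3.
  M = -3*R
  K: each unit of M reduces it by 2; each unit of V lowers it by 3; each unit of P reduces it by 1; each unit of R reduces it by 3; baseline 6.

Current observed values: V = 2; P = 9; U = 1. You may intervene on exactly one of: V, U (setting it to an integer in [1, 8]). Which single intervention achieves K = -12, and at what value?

set V = 4

Intervening on V: with other inputs at their observed values, K = -3*V. Solving for -12 gives V = 4, within [1, 8].
Intervening on U: K = 12*U - 18. Reaching -12 requires U = 1/2, not an integer.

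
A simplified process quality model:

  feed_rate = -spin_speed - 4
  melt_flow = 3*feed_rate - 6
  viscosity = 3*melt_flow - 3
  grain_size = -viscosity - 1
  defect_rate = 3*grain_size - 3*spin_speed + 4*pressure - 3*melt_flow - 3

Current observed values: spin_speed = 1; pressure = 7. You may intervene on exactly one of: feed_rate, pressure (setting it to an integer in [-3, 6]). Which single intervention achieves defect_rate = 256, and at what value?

set pressure = 1

Intervening on feed_rate: defect_rate = -36*feed_rate + 100. Reaching 256 requires feed_rate = -13/3, not an integer.
Intervening on pressure: with other inputs at their observed values, defect_rate = 4*pressure + 252. Solving for 256 gives pressure = 1, within [-3, 6].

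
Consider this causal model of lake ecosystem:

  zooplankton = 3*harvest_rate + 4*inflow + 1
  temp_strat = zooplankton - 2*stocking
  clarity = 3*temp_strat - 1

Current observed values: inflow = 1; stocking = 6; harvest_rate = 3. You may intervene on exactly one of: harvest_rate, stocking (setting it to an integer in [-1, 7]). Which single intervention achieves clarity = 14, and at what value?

set harvest_rate = 4

Intervening on harvest_rate: with other inputs at their observed values, clarity = 9*harvest_rate - 22. Solving for 14 gives harvest_rate = 4, within [-1, 7].
Intervening on stocking: clarity = -6*stocking + 41. Reaching 14 requires stocking = 9/2, not an integer.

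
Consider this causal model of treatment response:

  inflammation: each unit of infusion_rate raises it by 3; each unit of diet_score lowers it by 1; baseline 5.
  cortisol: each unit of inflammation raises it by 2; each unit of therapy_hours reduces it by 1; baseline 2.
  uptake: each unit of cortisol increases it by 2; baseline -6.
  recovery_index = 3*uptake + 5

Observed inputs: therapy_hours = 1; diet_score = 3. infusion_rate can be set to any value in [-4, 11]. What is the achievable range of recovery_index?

Substituting into the inflammation equation gives inflammation = 3*infusion_rate + 2.
Substituting into the cortisol equation gives cortisol = 6*infusion_rate + 5.
Substituting into the uptake equation gives uptake = 12*infusion_rate + 4.
This gives recovery_index = 36*infusion_rate + 17.
Linear in infusion_rate, so extremes are at the endpoints: infusion_rate = -4 gives recovery_index = -127; infusion_rate = 11 gives recovery_index = 413.

-127 to 413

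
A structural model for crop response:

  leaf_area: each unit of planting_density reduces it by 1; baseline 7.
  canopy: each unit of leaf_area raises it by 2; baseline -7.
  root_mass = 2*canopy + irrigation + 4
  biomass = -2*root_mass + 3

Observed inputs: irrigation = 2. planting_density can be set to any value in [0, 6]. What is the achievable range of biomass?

-37 to 11

Substituting into the canopy equation gives canopy = -2*planting_density + 7.
This gives root_mass = -4*planting_density + 20.
Substituting into the biomass equation gives biomass = 8*planting_density - 37.
Linear in planting_density, so extremes are at the endpoints: planting_density = 0 gives biomass = -37; planting_density = 6 gives biomass = 11.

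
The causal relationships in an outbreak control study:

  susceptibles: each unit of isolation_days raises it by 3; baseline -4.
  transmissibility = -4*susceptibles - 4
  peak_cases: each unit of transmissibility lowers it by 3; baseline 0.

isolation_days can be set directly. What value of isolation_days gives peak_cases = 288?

isolation_days = 9

Substituting into the transmissibility equation gives transmissibility = -12*isolation_days + 12.
Substituting into the peak_cases equation gives peak_cases = 36*isolation_days - 36.
Solve 36*isolation_days - 36 = 288: isolation_days = (288 + 36) / 36 = 9.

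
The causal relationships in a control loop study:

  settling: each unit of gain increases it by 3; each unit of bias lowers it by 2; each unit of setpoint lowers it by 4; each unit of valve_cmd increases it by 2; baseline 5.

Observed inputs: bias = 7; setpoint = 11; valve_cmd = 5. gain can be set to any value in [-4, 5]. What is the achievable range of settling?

-55 to -28

Substituting into the settling equation gives settling = 3*gain - 43.
Linear in gain, so extremes are at the endpoints: gain = -4 gives settling = -55; gain = 5 gives settling = -28.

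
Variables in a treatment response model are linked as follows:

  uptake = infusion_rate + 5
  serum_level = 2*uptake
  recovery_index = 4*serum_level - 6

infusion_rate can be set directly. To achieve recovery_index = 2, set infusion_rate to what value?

Substituting into the serum_level equation gives serum_level = 2*infusion_rate + 10.
recovery_index becomes 8*infusion_rate + 34.
Solve 8*infusion_rate + 34 = 2: infusion_rate = (2 - 34) / 8 = -4.

infusion_rate = -4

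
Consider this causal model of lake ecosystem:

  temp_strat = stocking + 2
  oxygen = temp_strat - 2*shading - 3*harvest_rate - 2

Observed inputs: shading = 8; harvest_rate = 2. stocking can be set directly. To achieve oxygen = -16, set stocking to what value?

stocking = 6

Substituting into the oxygen equation gives oxygen = stocking - 22.
Solve stocking - 22 = -16: stocking = (-16 + 22) / 1 = 6.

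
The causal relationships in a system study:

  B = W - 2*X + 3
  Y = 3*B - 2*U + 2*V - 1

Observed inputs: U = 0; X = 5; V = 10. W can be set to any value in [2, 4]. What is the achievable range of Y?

4 to 10

Substituting into the B equation gives B = W - 7.
So Y = 3*W - 2.
Linear in W, so extremes are at the endpoints: W = 2 gives Y = 4; W = 4 gives Y = 10.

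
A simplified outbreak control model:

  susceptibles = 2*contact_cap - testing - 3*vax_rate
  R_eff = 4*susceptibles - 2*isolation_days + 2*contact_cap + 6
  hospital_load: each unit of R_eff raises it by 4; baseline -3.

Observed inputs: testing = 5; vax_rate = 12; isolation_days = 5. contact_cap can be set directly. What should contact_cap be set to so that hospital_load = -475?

Substituting into the susceptibles equation gives susceptibles = 2*contact_cap - 41.
Substituting into the R_eff equation gives R_eff = 10*contact_cap - 168.
hospital_load becomes 40*contact_cap - 675.
Solve 40*contact_cap - 675 = -475: contact_cap = (-475 + 675) / 40 = 5.

contact_cap = 5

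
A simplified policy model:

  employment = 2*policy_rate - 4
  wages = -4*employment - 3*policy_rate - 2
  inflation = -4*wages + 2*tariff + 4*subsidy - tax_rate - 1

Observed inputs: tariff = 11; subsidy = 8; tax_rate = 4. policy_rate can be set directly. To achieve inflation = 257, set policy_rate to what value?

Substituting into the wages equation gives wages = -11*policy_rate + 14.
This gives inflation = 44*policy_rate - 7.
Solve 44*policy_rate - 7 = 257: policy_rate = (257 + 7) / 44 = 6.

policy_rate = 6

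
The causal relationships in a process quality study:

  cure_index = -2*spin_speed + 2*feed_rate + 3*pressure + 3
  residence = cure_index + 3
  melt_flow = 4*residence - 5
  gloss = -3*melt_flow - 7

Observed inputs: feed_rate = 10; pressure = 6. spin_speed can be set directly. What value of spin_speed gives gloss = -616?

spin_speed = -4

Substituting into the cure_index equation gives cure_index = -2*spin_speed + 41.
Substituting into the residence equation gives residence = -2*spin_speed + 44.
So melt_flow = -8*spin_speed + 171.
Substituting into the gloss equation gives gloss = 24*spin_speed - 520.
Solve 24*spin_speed - 520 = -616: spin_speed = (-616 + 520) / 24 = -4.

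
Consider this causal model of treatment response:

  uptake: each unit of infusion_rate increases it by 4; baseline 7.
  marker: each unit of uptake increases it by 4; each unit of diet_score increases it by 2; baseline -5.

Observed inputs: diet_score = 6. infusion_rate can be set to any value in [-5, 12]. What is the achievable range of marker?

Substituting into the marker equation gives marker = 16*infusion_rate + 35.
Linear in infusion_rate, so extremes are at the endpoints: infusion_rate = -5 gives marker = -45; infusion_rate = 12 gives marker = 227.

-45 to 227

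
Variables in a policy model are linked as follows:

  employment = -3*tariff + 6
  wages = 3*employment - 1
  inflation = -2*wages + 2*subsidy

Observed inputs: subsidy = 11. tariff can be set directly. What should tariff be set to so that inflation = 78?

Substituting into the wages equation gives wages = -9*tariff + 17.
This gives inflation = 18*tariff - 12.
Solve 18*tariff - 12 = 78: tariff = (78 + 12) / 18 = 5.

tariff = 5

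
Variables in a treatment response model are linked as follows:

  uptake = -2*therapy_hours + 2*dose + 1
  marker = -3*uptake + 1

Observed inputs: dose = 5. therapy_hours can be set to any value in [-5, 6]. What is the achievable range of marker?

-62 to 4

Substituting into the uptake equation gives uptake = -2*therapy_hours + 11.
marker becomes 6*therapy_hours - 32.
Linear in therapy_hours, so extremes are at the endpoints: therapy_hours = -5 gives marker = -62; therapy_hours = 6 gives marker = 4.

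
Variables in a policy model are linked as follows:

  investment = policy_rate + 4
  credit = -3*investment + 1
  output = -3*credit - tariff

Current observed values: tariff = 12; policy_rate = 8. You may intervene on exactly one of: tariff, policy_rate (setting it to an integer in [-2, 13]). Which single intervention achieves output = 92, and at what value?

Intervening on tariff: with other inputs at their observed values, output = -tariff + 105. Solving for 92 gives tariff = 13, within [-2, 13].
Intervening on policy_rate: output = 9*policy_rate + 21. Reaching 92 requires policy_rate = 71/9, not an integer.

set tariff = 13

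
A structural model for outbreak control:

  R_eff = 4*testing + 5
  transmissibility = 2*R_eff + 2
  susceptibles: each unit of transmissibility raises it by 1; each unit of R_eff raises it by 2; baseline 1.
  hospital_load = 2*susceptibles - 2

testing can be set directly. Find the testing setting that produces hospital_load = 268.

Substituting into the transmissibility equation gives transmissibility = 8*testing + 12.
Substituting into the susceptibles equation gives susceptibles = 16*testing + 23.
Substituting into the hospital_load equation gives hospital_load = 32*testing + 44.
Solve 32*testing + 44 = 268: testing = (268 - 44) / 32 = 7.

testing = 7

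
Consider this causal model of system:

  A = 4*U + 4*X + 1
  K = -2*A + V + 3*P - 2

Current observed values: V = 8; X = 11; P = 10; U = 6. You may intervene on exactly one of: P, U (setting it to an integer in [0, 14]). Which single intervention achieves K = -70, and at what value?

Intervening on P: K = 3*P - 132. Reaching -70 requires P = 62/3, not an integer.
Intervening on U: with other inputs at their observed values, K = -8*U - 54. Solving for -70 gives U = 2, within [0, 14].

set U = 2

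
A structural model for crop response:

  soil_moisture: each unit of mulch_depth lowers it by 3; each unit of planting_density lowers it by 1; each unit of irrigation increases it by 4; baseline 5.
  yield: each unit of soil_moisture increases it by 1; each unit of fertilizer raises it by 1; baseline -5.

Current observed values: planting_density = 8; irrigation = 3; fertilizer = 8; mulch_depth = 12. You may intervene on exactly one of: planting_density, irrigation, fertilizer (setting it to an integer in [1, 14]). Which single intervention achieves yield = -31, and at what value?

Intervening on planting_density: yield = -planting_density - 16. Reaching -31 requires planting_density = 15, outside [1, 14].
Intervening on irrigation: yield = 4*irrigation - 36. Reaching -31 requires irrigation = 5/4, not an integer.
Intervening on fertilizer: with other inputs at their observed values, yield = fertilizer - 32. Solving for -31 gives fertilizer = 1, within [1, 14].

set fertilizer = 1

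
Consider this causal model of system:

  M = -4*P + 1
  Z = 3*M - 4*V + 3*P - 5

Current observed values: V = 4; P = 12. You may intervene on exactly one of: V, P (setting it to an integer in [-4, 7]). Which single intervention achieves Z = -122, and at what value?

Intervening on V: with other inputs at their observed values, Z = -4*V - 110. Solving for -122 gives V = 3, within [-4, 7].
Intervening on P: Z = -9*P - 18. Reaching -122 requires P = 104/9, not an integer.

set V = 3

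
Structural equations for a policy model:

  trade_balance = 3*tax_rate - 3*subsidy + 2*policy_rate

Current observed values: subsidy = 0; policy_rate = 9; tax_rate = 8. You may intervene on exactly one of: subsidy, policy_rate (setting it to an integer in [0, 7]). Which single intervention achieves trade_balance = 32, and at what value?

Intervening on subsidy: trade_balance = -3*subsidy + 42. Reaching 32 requires subsidy = 10/3, not an integer.
Intervening on policy_rate: with other inputs at their observed values, trade_balance = 2*policy_rate + 24. Solving for 32 gives policy_rate = 4, within [0, 7].

set policy_rate = 4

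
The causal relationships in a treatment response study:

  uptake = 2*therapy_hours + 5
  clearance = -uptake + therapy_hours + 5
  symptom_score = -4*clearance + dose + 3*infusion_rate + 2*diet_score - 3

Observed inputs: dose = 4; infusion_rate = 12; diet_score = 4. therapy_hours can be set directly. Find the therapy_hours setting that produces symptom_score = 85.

therapy_hours = 10

Substituting into the clearance equation gives clearance = -therapy_hours.
symptom_score becomes 4*therapy_hours + 45.
Solve 4*therapy_hours + 45 = 85: therapy_hours = (85 - 45) / 4 = 10.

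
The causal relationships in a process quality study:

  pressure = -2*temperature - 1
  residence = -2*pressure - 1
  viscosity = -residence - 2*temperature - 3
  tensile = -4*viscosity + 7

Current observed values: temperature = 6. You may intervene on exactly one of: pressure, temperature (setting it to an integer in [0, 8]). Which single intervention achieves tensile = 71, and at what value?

set temperature = 2

Intervening on pressure: tensile = -8*pressure + 63. Reaching 71 requires pressure = -1, outside [0, 8].
Intervening on temperature: with other inputs at their observed values, tensile = 24*temperature + 23. Solving for 71 gives temperature = 2, within [0, 8].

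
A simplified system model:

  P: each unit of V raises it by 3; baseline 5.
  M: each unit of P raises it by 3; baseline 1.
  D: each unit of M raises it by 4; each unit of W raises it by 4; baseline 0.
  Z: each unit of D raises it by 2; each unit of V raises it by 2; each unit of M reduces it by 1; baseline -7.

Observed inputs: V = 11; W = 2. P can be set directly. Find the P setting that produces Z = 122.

P = 4

Intervening on P fixes its value directly, overriding its dependence on V.
Substituting into the D equation gives D = 12*P + 12.
Substituting into the Z equation gives Z = 21*P + 38.
Solve 21*P + 38 = 122: P = (122 - 38) / 21 = 4.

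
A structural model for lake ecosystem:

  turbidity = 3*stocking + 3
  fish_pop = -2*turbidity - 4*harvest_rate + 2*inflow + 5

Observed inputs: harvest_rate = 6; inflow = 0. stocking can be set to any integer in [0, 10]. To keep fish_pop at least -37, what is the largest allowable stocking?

Substituting into the fish_pop equation gives fish_pop = -6*stocking - 25.
Require -6*stocking - 25 ≥ -37, so stocking ≤ 2.
The largest integer in [0, 10] satisfying this is 2.

stocking = 2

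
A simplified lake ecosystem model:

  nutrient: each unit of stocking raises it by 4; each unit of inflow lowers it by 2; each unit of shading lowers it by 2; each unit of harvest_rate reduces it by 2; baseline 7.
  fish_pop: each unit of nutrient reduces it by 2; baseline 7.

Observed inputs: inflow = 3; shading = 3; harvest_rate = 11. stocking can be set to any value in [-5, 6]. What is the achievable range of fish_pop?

13 to 101

Substituting into the nutrient equation gives nutrient = 4*stocking - 27.
This gives fish_pop = -8*stocking + 61.
Linear in stocking, so extremes are at the endpoints: stocking = -5 gives fish_pop = 101; stocking = 6 gives fish_pop = 13.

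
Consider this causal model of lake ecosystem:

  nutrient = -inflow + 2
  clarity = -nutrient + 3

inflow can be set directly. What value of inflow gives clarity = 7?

Substituting into the clarity equation gives clarity = inflow + 1.
Solve inflow + 1 = 7: inflow = (7 - 1) / 1 = 6.

inflow = 6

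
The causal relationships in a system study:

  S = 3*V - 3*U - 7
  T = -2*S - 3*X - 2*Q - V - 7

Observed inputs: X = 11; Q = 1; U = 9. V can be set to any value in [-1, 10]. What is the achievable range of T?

-44 to 33

Substituting into the S equation gives S = 3*V - 34.
Substituting into the T equation gives T = -7*V + 26.
Linear in V, so extremes are at the endpoints: V = -1 gives T = 33; V = 10 gives T = -44.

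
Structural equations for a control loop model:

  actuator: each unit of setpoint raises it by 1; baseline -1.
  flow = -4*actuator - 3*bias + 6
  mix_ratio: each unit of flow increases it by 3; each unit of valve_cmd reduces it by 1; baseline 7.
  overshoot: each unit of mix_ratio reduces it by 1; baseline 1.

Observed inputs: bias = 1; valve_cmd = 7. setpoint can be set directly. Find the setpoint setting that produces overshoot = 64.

setpoint = 7

Substituting into the flow equation gives flow = -4*setpoint + 7.
This gives mix_ratio = -12*setpoint + 21.
This gives overshoot = 12*setpoint - 20.
Solve 12*setpoint - 20 = 64: setpoint = (64 + 20) / 12 = 7.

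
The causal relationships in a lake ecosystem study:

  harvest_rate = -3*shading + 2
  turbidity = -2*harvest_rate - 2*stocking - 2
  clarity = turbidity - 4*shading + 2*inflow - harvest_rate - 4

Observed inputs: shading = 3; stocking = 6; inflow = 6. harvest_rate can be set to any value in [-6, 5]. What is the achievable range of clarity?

Intervening on harvest_rate fixes its value directly, overriding its dependence on shading.
Substituting into the turbidity equation gives turbidity = -2*harvest_rate - 14.
clarity becomes -3*harvest_rate - 18.
Linear in harvest_rate, so extremes are at the endpoints: harvest_rate = -6 gives clarity = 0; harvest_rate = 5 gives clarity = -33.

-33 to 0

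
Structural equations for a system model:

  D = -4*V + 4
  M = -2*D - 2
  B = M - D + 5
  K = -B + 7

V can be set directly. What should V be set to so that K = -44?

Substituting into the M equation gives M = 8*V - 10.
B becomes 12*V - 9.
K becomes -12*V + 16.
Solve -12*V + 16 = -44: V = (-44 - 16) / -12 = 5.

V = 5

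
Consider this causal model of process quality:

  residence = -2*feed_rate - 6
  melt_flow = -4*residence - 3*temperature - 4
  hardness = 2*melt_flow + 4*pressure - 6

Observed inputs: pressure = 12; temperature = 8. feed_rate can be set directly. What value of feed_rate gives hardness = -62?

feed_rate = -6

Substituting into the melt_flow equation gives melt_flow = 8*feed_rate - 4.
So hardness = 16*feed_rate + 34.
Solve 16*feed_rate + 34 = -62: feed_rate = (-62 - 34) / 16 = -6.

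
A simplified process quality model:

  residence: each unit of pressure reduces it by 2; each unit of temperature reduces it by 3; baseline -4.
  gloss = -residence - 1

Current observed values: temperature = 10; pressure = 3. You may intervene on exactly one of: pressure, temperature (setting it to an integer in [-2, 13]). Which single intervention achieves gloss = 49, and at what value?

set pressure = 8

Intervening on pressure: with other inputs at their observed values, gloss = 2*pressure + 33. Solving for 49 gives pressure = 8, within [-2, 13].
Intervening on temperature: gloss = 3*temperature + 9. Reaching 49 requires temperature = 40/3, not an integer.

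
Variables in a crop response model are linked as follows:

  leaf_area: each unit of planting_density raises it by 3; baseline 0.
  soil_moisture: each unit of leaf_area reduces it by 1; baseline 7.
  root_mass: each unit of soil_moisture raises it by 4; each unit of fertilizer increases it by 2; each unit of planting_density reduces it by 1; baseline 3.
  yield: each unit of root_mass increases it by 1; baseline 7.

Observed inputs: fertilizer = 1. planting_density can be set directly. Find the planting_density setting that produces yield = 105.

Substituting into the soil_moisture equation gives soil_moisture = -3*planting_density + 7.
Substituting into the root_mass equation gives root_mass = -13*planting_density + 33.
Substituting into the yield equation gives yield = -13*planting_density + 40.
Solve -13*planting_density + 40 = 105: planting_density = (105 - 40) / -13 = -5.

planting_density = -5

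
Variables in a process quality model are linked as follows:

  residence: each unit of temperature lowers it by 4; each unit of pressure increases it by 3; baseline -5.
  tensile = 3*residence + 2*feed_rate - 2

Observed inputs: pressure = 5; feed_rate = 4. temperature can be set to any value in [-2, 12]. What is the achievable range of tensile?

-108 to 60

Substituting into the residence equation gives residence = -4*temperature + 10.
So tensile = -12*temperature + 36.
Linear in temperature, so extremes are at the endpoints: temperature = -2 gives tensile = 60; temperature = 12 gives tensile = -108.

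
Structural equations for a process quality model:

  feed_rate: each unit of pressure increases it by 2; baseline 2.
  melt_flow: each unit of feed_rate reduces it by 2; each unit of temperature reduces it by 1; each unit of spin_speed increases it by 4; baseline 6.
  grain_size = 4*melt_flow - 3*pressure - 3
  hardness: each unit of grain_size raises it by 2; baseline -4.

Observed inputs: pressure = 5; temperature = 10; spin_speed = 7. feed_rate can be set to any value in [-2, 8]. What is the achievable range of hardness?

Intervening on feed_rate fixes its value directly, overriding its dependence on pressure.
Substituting into the melt_flow equation gives melt_flow = -2*feed_rate + 24.
So grain_size = -8*feed_rate + 78.
Substituting into the hardness equation gives hardness = -16*feed_rate + 152.
Linear in feed_rate, so extremes are at the endpoints: feed_rate = -2 gives hardness = 184; feed_rate = 8 gives hardness = 24.

24 to 184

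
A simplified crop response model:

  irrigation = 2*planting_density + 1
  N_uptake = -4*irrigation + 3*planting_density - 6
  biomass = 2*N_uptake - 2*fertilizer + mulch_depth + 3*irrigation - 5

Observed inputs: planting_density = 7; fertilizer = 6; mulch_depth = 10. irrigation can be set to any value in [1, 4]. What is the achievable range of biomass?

3 to 18

Intervening on irrigation fixes its value directly, overriding its dependence on planting_density.
Substituting into the N_uptake equation gives N_uptake = -4*irrigation + 15.
Substituting into the biomass equation gives biomass = -5*irrigation + 23.
Linear in irrigation, so extremes are at the endpoints: irrigation = 1 gives biomass = 18; irrigation = 4 gives biomass = 3.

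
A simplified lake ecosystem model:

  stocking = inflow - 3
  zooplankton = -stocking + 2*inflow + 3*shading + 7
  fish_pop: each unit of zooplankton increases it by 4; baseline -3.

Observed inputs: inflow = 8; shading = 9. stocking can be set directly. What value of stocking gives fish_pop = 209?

Intervening on stocking fixes its value directly, overriding its dependence on inflow.
Substituting into the zooplankton equation gives zooplankton = -stocking + 50.
Substituting into the fish_pop equation gives fish_pop = -4*stocking + 197.
Solve -4*stocking + 197 = 209: stocking = (209 - 197) / -4 = -3.

stocking = -3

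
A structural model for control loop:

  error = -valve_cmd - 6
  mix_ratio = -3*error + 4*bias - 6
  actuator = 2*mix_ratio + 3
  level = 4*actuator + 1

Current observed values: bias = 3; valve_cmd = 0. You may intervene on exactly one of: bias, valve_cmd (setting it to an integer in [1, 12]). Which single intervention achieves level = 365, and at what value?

set bias = 8

Intervening on bias: with other inputs at their observed values, level = 32*bias + 109. Solving for 365 gives bias = 8, within [1, 12].
Intervening on valve_cmd: level = 24*valve_cmd + 205. Reaching 365 requires valve_cmd = 20/3, not an integer.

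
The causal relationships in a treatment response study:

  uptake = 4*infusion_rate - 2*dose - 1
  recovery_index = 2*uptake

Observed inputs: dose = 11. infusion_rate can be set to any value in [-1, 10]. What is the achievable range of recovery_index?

Substituting into the uptake equation gives uptake = 4*infusion_rate - 23.
So recovery_index = 8*infusion_rate - 46.
Linear in infusion_rate, so extremes are at the endpoints: infusion_rate = -1 gives recovery_index = -54; infusion_rate = 10 gives recovery_index = 34.

-54 to 34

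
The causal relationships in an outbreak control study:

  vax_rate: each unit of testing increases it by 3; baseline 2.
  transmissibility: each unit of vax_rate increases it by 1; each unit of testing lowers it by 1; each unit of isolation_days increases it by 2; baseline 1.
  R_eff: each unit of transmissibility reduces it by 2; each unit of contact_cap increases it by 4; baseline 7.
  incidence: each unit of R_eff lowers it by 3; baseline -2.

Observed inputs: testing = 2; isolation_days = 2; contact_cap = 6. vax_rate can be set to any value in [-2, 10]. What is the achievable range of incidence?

Intervening on vax_rate fixes its value directly, overriding its dependence on testing.
Substituting into the transmissibility equation gives transmissibility = vax_rate + 3.
R_eff becomes -2*vax_rate + 25.
incidence becomes 6*vax_rate - 77.
Linear in vax_rate, so extremes are at the endpoints: vax_rate = -2 gives incidence = -89; vax_rate = 10 gives incidence = -17.

-89 to -17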